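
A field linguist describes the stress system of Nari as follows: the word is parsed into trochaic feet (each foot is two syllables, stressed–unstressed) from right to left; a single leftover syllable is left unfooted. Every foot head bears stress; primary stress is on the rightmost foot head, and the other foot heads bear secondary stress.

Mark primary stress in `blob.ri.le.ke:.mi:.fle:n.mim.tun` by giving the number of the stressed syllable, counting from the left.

7

Parse right to left into trochaic (ˈσσ) feet: (ˈblob.ri) (ˈle.ke:) (ˈmi:.fle:n) (ˈmim.tun).
Foot heads (stressed positions): 1, 3, 5, 7.
End Rule Rightmost: primary stress on the rightmost head = syllable 7.
Primary stress: syllable 7 → blob.ri.le.ke:.mi:.fle:n.ˈmim.tun.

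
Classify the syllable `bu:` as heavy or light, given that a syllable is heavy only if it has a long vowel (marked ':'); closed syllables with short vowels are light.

`bu:`: long vowel, open (no coda). Long vowel → heavy.

heavy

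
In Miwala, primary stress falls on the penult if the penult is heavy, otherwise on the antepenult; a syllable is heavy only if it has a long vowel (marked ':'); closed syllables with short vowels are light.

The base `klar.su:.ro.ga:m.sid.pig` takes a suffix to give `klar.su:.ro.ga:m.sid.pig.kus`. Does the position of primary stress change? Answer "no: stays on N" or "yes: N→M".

Base `klar.su:.ro.ga:m.sid.pig` (6 syllables):
  Weights: 4 ga:m H, 5 sid L, 6 pig L.
  The penult (syllable 5, sid) is light, so stress falls on the antepenult (syllable 4, ga:m).
  → primary stress on syllable 4.
Suffixed `klar.su:.ro.ga:m.sid.pig.kus` (7 syllables):
  Weights: 5 sid L, 6 pig L, 7 kus L.
  The penult (syllable 6, pig) is light, so stress falls on the antepenult (syllable 5, sid).
  → primary stress on syllable 5.

yes: 4→5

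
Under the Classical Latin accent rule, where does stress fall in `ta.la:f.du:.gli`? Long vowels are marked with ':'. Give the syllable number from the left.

Classical Latin: stress the penult if heavy (long vowel or closed), else the antepenult.
Weights: 2 la:f H, 3 du: H, 4 gli L.
The penult (syllable 3, du:) is heavy, so it takes stress.
Stress on syllable 3: ta.la:f.ˈdu:.gli.

3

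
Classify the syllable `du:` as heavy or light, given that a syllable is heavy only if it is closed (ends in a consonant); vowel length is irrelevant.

light

`du:`: long vowel, open (no coda). Open (no coda) → light.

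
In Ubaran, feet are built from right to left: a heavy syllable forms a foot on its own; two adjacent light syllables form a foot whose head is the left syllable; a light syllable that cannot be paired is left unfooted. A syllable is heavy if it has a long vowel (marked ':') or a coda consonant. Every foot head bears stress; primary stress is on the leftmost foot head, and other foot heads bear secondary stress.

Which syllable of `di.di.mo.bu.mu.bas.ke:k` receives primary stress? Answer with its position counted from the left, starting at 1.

2

Weights: 1 di L, 2 di L, 3 mo L, 4 bu L, 5 mu L, 6 bas H, 7 ke:k H.
Parse right to left (heavy = foot alone; LL = one foot; stranded L unfooted): di (ˈdi.mo) (ˈbu.mu) (ˈbas) (ˈke:k).
Foot heads: 2, 4, 6, 7.
Primary stress on the leftmost head = syllable 2.
Primary stress: syllable 2 → di.ˈdi.mo.bu.mu.bas.ke:k.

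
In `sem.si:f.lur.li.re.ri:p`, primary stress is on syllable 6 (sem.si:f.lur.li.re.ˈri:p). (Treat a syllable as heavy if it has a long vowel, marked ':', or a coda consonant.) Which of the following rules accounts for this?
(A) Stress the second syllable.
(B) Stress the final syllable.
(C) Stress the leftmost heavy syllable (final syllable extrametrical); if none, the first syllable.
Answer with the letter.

Rule A → syllable 2 (observed: 6).
Rule B → syllable 6 ✓.
Rule C → syllable 1 (observed: 6).

B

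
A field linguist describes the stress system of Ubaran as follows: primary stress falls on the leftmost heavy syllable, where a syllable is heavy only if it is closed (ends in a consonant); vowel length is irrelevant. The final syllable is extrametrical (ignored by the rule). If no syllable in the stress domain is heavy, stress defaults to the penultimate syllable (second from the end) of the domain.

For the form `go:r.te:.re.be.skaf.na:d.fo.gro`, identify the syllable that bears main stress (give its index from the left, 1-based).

1

The final syllable (8, gro) is extrametrical; the stress domain is syllables 1–7.
Weights: 1 go:r H, 2 te: L, 3 re L, 4 be L, 5 skaf H, 6 na:d H, 7 fo L.
Heavy syllables in the domain: 1, 5, 6. The leftmost is syllable 1 (go:r).
Primary stress: syllable 1 → ˈgo:r.te:.re.be.skaf.na:d.fo.gro.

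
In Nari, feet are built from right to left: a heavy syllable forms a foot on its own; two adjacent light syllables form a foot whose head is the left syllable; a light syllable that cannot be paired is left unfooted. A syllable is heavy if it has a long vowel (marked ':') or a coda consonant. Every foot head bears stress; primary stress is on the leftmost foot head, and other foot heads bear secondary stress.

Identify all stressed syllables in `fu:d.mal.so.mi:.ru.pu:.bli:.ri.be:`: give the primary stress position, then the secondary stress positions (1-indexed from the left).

primary 1, secondary 2, 4, 6, 7, 9

Weights: 1 fu:d H, 2 mal H, 3 so L, 4 mi: H, 5 ru L, 6 pu: H, 7 bli: H, 8 ri L, 9 be: H.
Parse right to left (heavy = foot alone; LL = one foot; stranded L unfooted): (ˈfu:d) (ˈmal) so (ˈmi:) ru (ˈpu:) (ˈbli:) ri (ˈbe:).
Foot heads: 1, 2, 4, 6, 7, 9.
Primary stress on the leftmost head = syllable 1.
Secondary stress on 2, 4, 6, 7, 9: ˈfu:d.ˌmal.so.ˌmi:.ru.ˌpu:.ˌbli:.ri.ˌbe:.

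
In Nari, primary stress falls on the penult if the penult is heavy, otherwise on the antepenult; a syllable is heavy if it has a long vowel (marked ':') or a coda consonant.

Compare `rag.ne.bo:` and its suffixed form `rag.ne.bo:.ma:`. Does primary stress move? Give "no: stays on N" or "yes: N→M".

yes: 1→3

Base `rag.ne.bo:` (3 syllables):
  Weights: 1 rag H, 2 ne L, 3 bo: H.
  The penult (syllable 2, ne) is light, so stress falls on the antepenult (syllable 1, rag).
  → primary stress on syllable 1.
Suffixed `rag.ne.bo:.ma:` (4 syllables):
  Weights: 2 ne L, 3 bo: H, 4 ma: H.
  The penult (syllable 3, bo:) is heavy, so it takes stress.
  → primary stress on syllable 3.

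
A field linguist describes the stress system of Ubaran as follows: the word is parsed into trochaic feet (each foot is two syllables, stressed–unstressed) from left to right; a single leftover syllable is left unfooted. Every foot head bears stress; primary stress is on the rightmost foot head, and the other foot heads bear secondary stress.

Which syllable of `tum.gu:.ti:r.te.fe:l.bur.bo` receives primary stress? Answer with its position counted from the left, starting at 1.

5

Parse left to right into trochaic (ˈσσ) feet: (ˈtum.gu:) (ˈti:r.te) (ˈfe:l.bur) bo. Syllable 7 is left unfooted.
Foot heads (stressed positions): 1, 3, 5.
End Rule Rightmost: primary stress on the rightmost head = syllable 5.
Primary stress: syllable 5 → tum.gu:.ti:r.te.ˈfe:l.bur.bo.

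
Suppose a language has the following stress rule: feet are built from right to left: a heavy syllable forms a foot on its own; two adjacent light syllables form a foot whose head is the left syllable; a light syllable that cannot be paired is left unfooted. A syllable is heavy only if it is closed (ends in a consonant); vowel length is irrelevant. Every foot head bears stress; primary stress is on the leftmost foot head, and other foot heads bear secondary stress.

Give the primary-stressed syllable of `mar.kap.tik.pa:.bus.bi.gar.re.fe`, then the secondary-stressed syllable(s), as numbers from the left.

primary 1, secondary 2, 3, 5, 7, 8

Weights: 1 mar H, 2 kap H, 3 tik H, 4 pa: L, 5 bus H, 6 bi L, 7 gar H, 8 re L, 9 fe L.
Parse right to left (heavy = foot alone; LL = one foot; stranded L unfooted): (ˈmar) (ˈkap) (ˈtik) pa: (ˈbus) bi (ˈgar) (ˈre.fe).
Foot heads: 1, 2, 3, 5, 7, 8.
Primary stress on the leftmost head = syllable 1.
Secondary stress on 2, 3, 5, 7, 8: ˈmar.ˌkap.ˌtik.pa:.ˌbus.bi.ˌgar.ˌre.fe.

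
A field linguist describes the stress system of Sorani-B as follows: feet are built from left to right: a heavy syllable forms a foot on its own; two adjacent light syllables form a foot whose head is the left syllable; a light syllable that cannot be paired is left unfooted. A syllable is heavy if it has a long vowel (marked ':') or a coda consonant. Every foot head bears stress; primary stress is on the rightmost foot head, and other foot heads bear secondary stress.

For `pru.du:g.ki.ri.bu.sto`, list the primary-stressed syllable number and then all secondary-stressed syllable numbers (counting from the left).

Weights: 1 pru L, 2 du:g H, 3 ki L, 4 ri L, 5 bu L, 6 sto L.
Parse left to right (heavy = foot alone; LL = one foot; stranded L unfooted): pru (ˈdu:g) (ˈki.ri) (ˈbu.sto).
Foot heads: 2, 3, 5.
Primary stress on the rightmost head = syllable 5.
Secondary stress on 2, 3: pru.ˌdu:g.ˌki.ri.ˈbu.sto.

primary 5, secondary 2, 3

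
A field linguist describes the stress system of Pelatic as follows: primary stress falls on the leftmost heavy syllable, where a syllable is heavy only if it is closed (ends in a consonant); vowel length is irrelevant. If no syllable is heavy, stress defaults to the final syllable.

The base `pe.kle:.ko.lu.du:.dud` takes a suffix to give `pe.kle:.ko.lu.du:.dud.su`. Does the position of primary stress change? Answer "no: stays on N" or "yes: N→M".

no: stays on 6

Base `pe.kle:.ko.lu.du:.dud` (6 syllables):
  Weights: 1 pe L, 2 kle: L, 3 ko L, 4 lu L, 5 du: L, 6 dud H.
  Heavy syllables in the domain: 6. The leftmost is syllable 6 (dud).
  → primary stress on syllable 6.
Suffixed `pe.kle:.ko.lu.du:.dud.su` (7 syllables):
  Weights: 1 pe L, 2 kle: L, 3 ko L, 4 lu L, 5 du: L, 6 dud H, 7 su L.
  Heavy syllables in the domain: 6. The leftmost is syllable 6 (dud).
  → primary stress on syllable 6.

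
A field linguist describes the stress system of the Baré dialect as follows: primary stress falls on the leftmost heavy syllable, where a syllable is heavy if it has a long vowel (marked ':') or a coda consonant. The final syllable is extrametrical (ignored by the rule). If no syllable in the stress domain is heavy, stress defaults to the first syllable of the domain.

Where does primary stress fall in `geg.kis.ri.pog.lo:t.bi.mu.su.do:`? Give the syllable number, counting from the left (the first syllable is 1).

1

The final syllable (9, do:) is extrametrical; the stress domain is syllables 1–8.
Weights: 1 geg H, 2 kis H, 3 ri L, 4 pog H, 5 lo:t H, 6 bi L, 7 mu L, 8 su L.
Heavy syllables in the domain: 1, 2, 4, 5. The leftmost is syllable 1 (geg).
Primary stress: syllable 1 → ˈgeg.kis.ri.pog.lo:t.bi.mu.su.do:.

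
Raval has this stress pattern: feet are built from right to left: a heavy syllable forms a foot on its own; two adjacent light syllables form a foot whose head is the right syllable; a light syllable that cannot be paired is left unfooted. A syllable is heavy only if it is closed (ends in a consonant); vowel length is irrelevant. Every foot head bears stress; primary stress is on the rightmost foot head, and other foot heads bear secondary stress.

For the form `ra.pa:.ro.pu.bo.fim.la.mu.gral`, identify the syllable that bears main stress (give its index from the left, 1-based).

Weights: 1 ra L, 2 pa: L, 3 ro L, 4 pu L, 5 bo L, 6 fim H, 7 la L, 8 mu L, 9 gral H.
Parse right to left (heavy = foot alone; LL = one foot; stranded L unfooted): ra (pa:.ˈro) (pu.ˈbo) (ˈfim) (la.ˈmu) (ˈgral).
Foot heads: 3, 5, 6, 8, 9.
Primary stress on the rightmost head = syllable 9.
Primary stress: syllable 9 → ra.pa:.ro.pu.bo.fim.la.mu.ˈgral.

9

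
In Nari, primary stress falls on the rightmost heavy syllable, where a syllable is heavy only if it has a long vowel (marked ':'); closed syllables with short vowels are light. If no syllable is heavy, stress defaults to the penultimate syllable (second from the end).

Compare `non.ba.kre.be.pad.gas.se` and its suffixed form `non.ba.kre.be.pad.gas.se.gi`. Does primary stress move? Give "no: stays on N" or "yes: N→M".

yes: 6→7

Base `non.ba.kre.be.pad.gas.se` (7 syllables):
  Weights: 1 non L, 2 ba L, 3 kre L, 4 be L, 5 pad L, 6 gas L, 7 se L.
  No heavy syllable in the domain; default to the penultimate syllable (second from the end) = syllable 6.
  → primary stress on syllable 6.
Suffixed `non.ba.kre.be.pad.gas.se.gi` (8 syllables):
  Weights: 1 non L, 2 ba L, 3 kre L, 4 be L, 5 pad L, 6 gas L, 7 se L, 8 gi L.
  No heavy syllable in the domain; default to the penultimate syllable (second from the end) = syllable 7.
  → primary stress on syllable 7.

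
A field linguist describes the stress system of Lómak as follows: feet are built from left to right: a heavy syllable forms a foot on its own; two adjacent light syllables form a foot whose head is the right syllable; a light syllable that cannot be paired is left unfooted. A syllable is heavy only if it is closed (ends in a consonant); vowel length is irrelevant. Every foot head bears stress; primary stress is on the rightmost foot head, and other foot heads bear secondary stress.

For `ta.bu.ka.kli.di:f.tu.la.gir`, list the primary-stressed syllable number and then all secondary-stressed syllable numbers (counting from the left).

primary 8, secondary 2, 4, 5, 7

Weights: 1 ta L, 2 bu L, 3 ka L, 4 kli L, 5 di:f H, 6 tu L, 7 la L, 8 gir H.
Parse left to right (heavy = foot alone; LL = one foot; stranded L unfooted): (ta.ˈbu) (ka.ˈkli) (ˈdi:f) (tu.ˈla) (ˈgir).
Foot heads: 2, 4, 5, 7, 8.
Primary stress on the rightmost head = syllable 8.
Secondary stress on 2, 4, 5, 7: ta.ˌbu.ka.ˌkli.ˌdi:f.tu.ˌla.ˈgir.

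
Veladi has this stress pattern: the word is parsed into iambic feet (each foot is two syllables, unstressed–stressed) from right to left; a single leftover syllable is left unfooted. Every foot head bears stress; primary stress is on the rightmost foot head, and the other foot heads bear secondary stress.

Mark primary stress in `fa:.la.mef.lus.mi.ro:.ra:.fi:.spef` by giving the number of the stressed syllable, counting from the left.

Parse right to left into iambic (σˈσ) feet: fa: (la.ˈmef) (lus.ˈmi) (ro:.ˈra:) (fi:.ˈspef). Syllable 1 is left unfooted.
Foot heads (stressed positions): 3, 5, 7, 9.
End Rule Rightmost: primary stress on the rightmost head = syllable 9.
Primary stress: syllable 9 → fa:.la.mef.lus.mi.ro:.ra:.fi:.ˈspef.

9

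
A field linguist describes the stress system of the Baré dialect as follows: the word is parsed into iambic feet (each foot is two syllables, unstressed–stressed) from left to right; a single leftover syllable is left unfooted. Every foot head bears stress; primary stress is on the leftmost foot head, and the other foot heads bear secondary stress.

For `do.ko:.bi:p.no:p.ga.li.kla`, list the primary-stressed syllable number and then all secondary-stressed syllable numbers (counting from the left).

primary 2, secondary 4, 6

Parse left to right into iambic (σˈσ) feet: (do.ˈko:) (bi:p.ˈno:p) (ga.ˈli) kla. Syllable 7 is left unfooted.
Foot heads (stressed positions): 2, 4, 6.
End Rule Leftmost: primary stress on the leftmost head = syllable 2.
Secondary stress on 4, 6: do.ˈko:.bi:p.ˌno:p.ga.ˌli.kla.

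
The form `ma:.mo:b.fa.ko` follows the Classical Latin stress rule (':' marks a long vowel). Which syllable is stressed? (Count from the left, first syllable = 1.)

2

Classical Latin: stress the penult if heavy (long vowel or closed), else the antepenult.
Weights: 2 mo:b H, 3 fa L, 4 ko L.
The penult (syllable 3, fa) is light, so stress falls on the antepenult (syllable 2, mo:b).
Stress on syllable 2: ma:.ˈmo:b.fa.ko.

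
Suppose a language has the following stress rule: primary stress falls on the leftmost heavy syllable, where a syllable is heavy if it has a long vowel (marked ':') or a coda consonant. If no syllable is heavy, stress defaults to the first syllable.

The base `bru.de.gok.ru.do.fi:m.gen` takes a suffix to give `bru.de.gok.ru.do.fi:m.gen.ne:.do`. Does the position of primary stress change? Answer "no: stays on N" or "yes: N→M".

no: stays on 3

Base `bru.de.gok.ru.do.fi:m.gen` (7 syllables):
  Weights: 1 bru L, 2 de L, 3 gok H, 4 ru L, 5 do L, 6 fi:m H, 7 gen H.
  Heavy syllables in the domain: 3, 6, 7. The leftmost is syllable 3 (gok).
  → primary stress on syllable 3.
Suffixed `bru.de.gok.ru.do.fi:m.gen.ne:.do` (9 syllables):
  Weights: 1 bru L, 2 de L, 3 gok H, 4 ru L, 5 do L, 6 fi:m H, 7 gen H, 8 ne: H, 9 do L.
  Heavy syllables in the domain: 3, 6, 7, 8. The leftmost is syllable 3 (gok).
  → primary stress on syllable 3.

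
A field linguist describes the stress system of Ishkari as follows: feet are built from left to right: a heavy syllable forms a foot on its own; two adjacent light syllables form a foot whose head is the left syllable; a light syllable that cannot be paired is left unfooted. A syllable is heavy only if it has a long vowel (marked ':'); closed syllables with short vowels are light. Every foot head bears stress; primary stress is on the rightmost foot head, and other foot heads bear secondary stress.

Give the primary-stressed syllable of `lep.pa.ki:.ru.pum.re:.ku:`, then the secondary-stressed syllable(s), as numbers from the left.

Weights: 1 lep L, 2 pa L, 3 ki: H, 4 ru L, 5 pum L, 6 re: H, 7 ku: H.
Parse left to right (heavy = foot alone; LL = one foot; stranded L unfooted): (ˈlep.pa) (ˈki:) (ˈru.pum) (ˈre:) (ˈku:).
Foot heads: 1, 3, 4, 6, 7.
Primary stress on the rightmost head = syllable 7.
Secondary stress on 1, 3, 4, 6: ˌlep.pa.ˌki:.ˌru.pum.ˌre:.ˈku:.

primary 7, secondary 1, 3, 4, 6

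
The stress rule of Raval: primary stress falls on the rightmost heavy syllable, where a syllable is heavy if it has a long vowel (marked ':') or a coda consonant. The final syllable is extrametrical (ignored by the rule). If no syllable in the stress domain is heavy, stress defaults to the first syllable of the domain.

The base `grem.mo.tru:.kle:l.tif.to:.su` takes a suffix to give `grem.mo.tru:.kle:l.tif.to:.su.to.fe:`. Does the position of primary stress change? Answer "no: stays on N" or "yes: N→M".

Base `grem.mo.tru:.kle:l.tif.to:.su` (7 syllables):
  The final syllable (7, su) is extrametrical; the stress domain is syllables 1–6.
  Weights: 1 grem H, 2 mo L, 3 tru: H, 4 kle:l H, 5 tif H, 6 to: H.
  Heavy syllables in the domain: 1, 3, 4, 5, 6. The rightmost is syllable 6 (to:).
  → primary stress on syllable 6.
Suffixed `grem.mo.tru:.kle:l.tif.to:.su.to.fe:` (9 syllables):
  The final syllable (9, fe:) is extrametrical; the stress domain is syllables 1–8.
  Weights: 1 grem H, 2 mo L, 3 tru: H, 4 kle:l H, 5 tif H, 6 to: H, 7 su L, 8 to L.
  Heavy syllables in the domain: 1, 3, 4, 5, 6. The rightmost is syllable 6 (to:).
  → primary stress on syllable 6.

no: stays on 6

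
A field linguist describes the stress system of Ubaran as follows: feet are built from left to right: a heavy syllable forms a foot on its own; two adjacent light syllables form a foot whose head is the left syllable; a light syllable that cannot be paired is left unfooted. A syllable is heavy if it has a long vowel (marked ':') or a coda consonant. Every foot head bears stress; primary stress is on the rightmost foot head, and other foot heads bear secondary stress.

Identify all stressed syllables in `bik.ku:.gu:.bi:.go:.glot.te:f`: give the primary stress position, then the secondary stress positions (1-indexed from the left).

Weights: 1 bik H, 2 ku: H, 3 gu: H, 4 bi: H, 5 go: H, 6 glot H, 7 te:f H.
Parse left to right (heavy = foot alone; LL = one foot; stranded L unfooted): (ˈbik) (ˈku:) (ˈgu:) (ˈbi:) (ˈgo:) (ˈglot) (ˈte:f).
Foot heads: 1, 2, 3, 4, 5, 6, 7.
Primary stress on the rightmost head = syllable 7.
Secondary stress on 1, 2, 3, 4, 5, 6: ˌbik.ˌku:.ˌgu:.ˌbi:.ˌgo:.ˌglot.ˈte:f.

primary 7, secondary 1, 2, 3, 4, 5, 6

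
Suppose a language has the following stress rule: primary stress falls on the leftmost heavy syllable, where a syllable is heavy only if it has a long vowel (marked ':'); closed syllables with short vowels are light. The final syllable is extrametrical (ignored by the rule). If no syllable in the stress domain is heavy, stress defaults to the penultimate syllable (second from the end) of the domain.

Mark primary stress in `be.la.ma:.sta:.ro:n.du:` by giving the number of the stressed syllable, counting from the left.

The final syllable (6, du:) is extrametrical; the stress domain is syllables 1–5.
Weights: 1 be L, 2 la L, 3 ma: H, 4 sta: H, 5 ro:n H.
Heavy syllables in the domain: 3, 4, 5. The leftmost is syllable 3 (ma:).
Primary stress: syllable 3 → be.la.ˈma:.sta:.ro:n.du:.

3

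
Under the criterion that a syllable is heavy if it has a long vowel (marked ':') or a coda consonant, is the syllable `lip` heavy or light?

heavy

`lip`: short vowel, closed (coda /p/). Closed → heavy.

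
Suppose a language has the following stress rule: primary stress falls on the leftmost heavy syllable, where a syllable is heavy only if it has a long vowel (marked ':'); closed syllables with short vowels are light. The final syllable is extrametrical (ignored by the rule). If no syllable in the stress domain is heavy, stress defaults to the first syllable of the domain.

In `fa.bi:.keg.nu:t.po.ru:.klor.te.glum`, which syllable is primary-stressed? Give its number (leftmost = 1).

2

The final syllable (9, glum) is extrametrical; the stress domain is syllables 1–8.
Weights: 1 fa L, 2 bi: H, 3 keg L, 4 nu:t H, 5 po L, 6 ru: H, 7 klor L, 8 te L.
Heavy syllables in the domain: 2, 4, 6. The leftmost is syllable 2 (bi:).
Primary stress: syllable 2 → fa.ˈbi:.keg.nu:t.po.ru:.klor.te.glum.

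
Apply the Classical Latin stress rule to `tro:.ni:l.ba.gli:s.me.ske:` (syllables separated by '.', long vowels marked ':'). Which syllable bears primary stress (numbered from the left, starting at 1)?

4

Classical Latin: stress the penult if heavy (long vowel or closed), else the antepenult.
Weights: 4 gli:s H, 5 me L, 6 ske: H.
The penult (syllable 5, me) is light, so stress falls on the antepenult (syllable 4, gli:s).
Stress on syllable 4: tro:.ni:l.ba.ˈgli:s.me.ske:.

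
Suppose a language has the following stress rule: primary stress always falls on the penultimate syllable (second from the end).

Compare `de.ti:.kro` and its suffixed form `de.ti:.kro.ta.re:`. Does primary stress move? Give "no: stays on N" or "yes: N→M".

Base `de.ti:.kro` (3 syllables):
  The word has 3 syllables; the penultimate syllable (second from the end) is syllable 2 (ti:).
  → primary stress on syllable 2.
Suffixed `de.ti:.kro.ta.re:` (5 syllables):
  The word has 5 syllables; the penultimate syllable (second from the end) is syllable 4 (ta).
  → primary stress on syllable 4.

yes: 2→4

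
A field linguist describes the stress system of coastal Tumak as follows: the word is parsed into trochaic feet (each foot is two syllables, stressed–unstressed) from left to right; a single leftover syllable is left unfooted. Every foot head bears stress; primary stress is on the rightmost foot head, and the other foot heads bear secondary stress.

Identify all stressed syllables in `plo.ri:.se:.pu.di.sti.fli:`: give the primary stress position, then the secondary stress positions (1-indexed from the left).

Parse left to right into trochaic (ˈσσ) feet: (ˈplo.ri:) (ˈse:.pu) (ˈdi.sti) fli:. Syllable 7 is left unfooted.
Foot heads (stressed positions): 1, 3, 5.
End Rule Rightmost: primary stress on the rightmost head = syllable 5.
Secondary stress on 1, 3: ˌplo.ri:.ˌse:.pu.ˈdi.sti.fli:.

primary 5, secondary 1, 3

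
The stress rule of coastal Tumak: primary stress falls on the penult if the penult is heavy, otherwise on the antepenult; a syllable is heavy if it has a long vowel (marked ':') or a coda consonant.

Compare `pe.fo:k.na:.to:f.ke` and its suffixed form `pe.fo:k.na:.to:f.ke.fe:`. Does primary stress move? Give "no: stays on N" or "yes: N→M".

Base `pe.fo:k.na:.to:f.ke` (5 syllables):
  Weights: 3 na: H, 4 to:f H, 5 ke L.
  The penult (syllable 4, to:f) is heavy, so it takes stress.
  → primary stress on syllable 4.
Suffixed `pe.fo:k.na:.to:f.ke.fe:` (6 syllables):
  Weights: 4 to:f H, 5 ke L, 6 fe: H.
  The penult (syllable 5, ke) is light, so stress falls on the antepenult (syllable 4, to:f).
  → primary stress on syllable 4.

no: stays on 4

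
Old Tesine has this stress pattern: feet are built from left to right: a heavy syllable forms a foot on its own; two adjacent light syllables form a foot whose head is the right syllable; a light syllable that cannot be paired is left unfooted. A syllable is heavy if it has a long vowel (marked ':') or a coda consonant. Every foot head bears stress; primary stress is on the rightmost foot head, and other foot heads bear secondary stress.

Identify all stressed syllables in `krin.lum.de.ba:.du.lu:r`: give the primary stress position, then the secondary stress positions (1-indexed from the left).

Weights: 1 krin H, 2 lum H, 3 de L, 4 ba: H, 5 du L, 6 lu:r H.
Parse left to right (heavy = foot alone; LL = one foot; stranded L unfooted): (ˈkrin) (ˈlum) de (ˈba:) du (ˈlu:r).
Foot heads: 1, 2, 4, 6.
Primary stress on the rightmost head = syllable 6.
Secondary stress on 1, 2, 4: ˌkrin.ˌlum.de.ˌba:.du.ˈlu:r.

primary 6, secondary 1, 2, 4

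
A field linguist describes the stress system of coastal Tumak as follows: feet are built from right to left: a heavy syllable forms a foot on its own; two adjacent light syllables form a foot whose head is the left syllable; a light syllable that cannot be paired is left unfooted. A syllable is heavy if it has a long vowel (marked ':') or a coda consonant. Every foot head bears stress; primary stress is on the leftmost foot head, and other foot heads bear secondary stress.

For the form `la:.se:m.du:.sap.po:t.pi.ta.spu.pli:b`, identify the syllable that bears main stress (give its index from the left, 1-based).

1

Weights: 1 la: H, 2 se:m H, 3 du: H, 4 sap H, 5 po:t H, 6 pi L, 7 ta L, 8 spu L, 9 pli:b H.
Parse right to left (heavy = foot alone; LL = one foot; stranded L unfooted): (ˈla:) (ˈse:m) (ˈdu:) (ˈsap) (ˈpo:t) pi (ˈta.spu) (ˈpli:b).
Foot heads: 1, 2, 3, 4, 5, 7, 9.
Primary stress on the leftmost head = syllable 1.
Primary stress: syllable 1 → ˈla:.se:m.du:.sap.po:t.pi.ta.spu.pli:b.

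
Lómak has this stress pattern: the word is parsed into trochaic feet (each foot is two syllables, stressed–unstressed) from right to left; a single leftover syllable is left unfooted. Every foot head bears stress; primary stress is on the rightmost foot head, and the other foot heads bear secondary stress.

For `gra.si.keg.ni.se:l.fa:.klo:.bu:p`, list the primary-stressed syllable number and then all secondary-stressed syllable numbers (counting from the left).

Parse right to left into trochaic (ˈσσ) feet: (ˈgra.si) (ˈkeg.ni) (ˈse:l.fa:) (ˈklo:.bu:p).
Foot heads (stressed positions): 1, 3, 5, 7.
End Rule Rightmost: primary stress on the rightmost head = syllable 7.
Secondary stress on 1, 3, 5: ˌgra.si.ˌkeg.ni.ˌse:l.fa:.ˈklo:.bu:p.

primary 7, secondary 1, 3, 5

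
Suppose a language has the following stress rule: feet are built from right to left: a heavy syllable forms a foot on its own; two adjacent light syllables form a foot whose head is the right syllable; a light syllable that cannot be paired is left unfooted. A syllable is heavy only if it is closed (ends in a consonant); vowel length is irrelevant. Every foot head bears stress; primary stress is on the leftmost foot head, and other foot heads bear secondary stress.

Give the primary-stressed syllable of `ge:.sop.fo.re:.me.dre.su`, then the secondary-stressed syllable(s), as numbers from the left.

Weights: 1 ge: L, 2 sop H, 3 fo L, 4 re: L, 5 me L, 6 dre L, 7 su L.
Parse right to left (heavy = foot alone; LL = one foot; stranded L unfooted): ge: (ˈsop) fo (re:.ˈme) (dre.ˈsu).
Foot heads: 2, 5, 7.
Primary stress on the leftmost head = syllable 2.
Secondary stress on 5, 7: ge:.ˈsop.fo.re:.ˌme.dre.ˌsu.

primary 2, secondary 5, 7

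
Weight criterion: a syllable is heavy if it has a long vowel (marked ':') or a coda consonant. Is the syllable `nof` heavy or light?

heavy

`nof`: short vowel, closed (coda /f/). Closed → heavy.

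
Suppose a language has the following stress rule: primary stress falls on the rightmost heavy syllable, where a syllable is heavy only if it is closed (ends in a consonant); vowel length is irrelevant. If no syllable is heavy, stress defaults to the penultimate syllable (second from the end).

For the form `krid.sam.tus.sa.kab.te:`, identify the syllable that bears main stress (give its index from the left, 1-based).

5

Weights: 1 krid H, 2 sam H, 3 tus H, 4 sa L, 5 kab H, 6 te: L.
Heavy syllables in the domain: 1, 2, 3, 5. The rightmost is syllable 5 (kab).
Primary stress: syllable 5 → krid.sam.tus.sa.ˈkab.te:.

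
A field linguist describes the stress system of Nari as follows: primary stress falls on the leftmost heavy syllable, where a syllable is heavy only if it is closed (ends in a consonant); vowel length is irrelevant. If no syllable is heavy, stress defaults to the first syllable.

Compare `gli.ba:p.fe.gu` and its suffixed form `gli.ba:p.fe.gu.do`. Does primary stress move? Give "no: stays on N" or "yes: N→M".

Base `gli.ba:p.fe.gu` (4 syllables):
  Weights: 1 gli L, 2 ba:p H, 3 fe L, 4 gu L.
  Heavy syllables in the domain: 2. The leftmost is syllable 2 (ba:p).
  → primary stress on syllable 2.
Suffixed `gli.ba:p.fe.gu.do` (5 syllables):
  Weights: 1 gli L, 2 ba:p H, 3 fe L, 4 gu L, 5 do L.
  Heavy syllables in the domain: 2. The leftmost is syllable 2 (ba:p).
  → primary stress on syllable 2.

no: stays on 2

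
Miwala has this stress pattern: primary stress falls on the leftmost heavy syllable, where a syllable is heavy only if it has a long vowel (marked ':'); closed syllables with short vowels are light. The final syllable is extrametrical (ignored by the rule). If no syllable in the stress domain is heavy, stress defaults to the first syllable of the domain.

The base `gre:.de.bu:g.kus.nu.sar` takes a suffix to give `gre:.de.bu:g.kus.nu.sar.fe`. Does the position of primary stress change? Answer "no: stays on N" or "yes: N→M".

Base `gre:.de.bu:g.kus.nu.sar` (6 syllables):
  The final syllable (6, sar) is extrametrical; the stress domain is syllables 1–5.
  Weights: 1 gre: H, 2 de L, 3 bu:g H, 4 kus L, 5 nu L.
  Heavy syllables in the domain: 1, 3. The leftmost is syllable 1 (gre:).
  → primary stress on syllable 1.
Suffixed `gre:.de.bu:g.kus.nu.sar.fe` (7 syllables):
  The final syllable (7, fe) is extrametrical; the stress domain is syllables 1–6.
  Weights: 1 gre: H, 2 de L, 3 bu:g H, 4 kus L, 5 nu L, 6 sar L.
  Heavy syllables in the domain: 1, 3. The leftmost is syllable 1 (gre:).
  → primary stress on syllable 1.

no: stays on 1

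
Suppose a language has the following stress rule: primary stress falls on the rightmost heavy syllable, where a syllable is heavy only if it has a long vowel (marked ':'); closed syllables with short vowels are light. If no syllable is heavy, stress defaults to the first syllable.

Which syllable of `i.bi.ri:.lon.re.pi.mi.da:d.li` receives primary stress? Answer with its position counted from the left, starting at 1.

8

Weights: 1 i L, 2 bi L, 3 ri: H, 4 lon L, 5 re L, 6 pi L, 7 mi L, 8 da:d H, 9 li L.
Heavy syllables in the domain: 3, 8. The rightmost is syllable 8 (da:d).
Primary stress: syllable 8 → i.bi.ri:.lon.re.pi.mi.ˈda:d.li.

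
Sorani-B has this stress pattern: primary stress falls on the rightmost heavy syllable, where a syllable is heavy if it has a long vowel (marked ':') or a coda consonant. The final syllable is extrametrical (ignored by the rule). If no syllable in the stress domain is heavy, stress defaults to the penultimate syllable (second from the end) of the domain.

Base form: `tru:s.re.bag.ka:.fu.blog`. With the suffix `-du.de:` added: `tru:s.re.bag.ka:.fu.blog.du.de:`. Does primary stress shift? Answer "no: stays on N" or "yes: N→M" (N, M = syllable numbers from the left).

Base `tru:s.re.bag.ka:.fu.blog` (6 syllables):
  The final syllable (6, blog) is extrametrical; the stress domain is syllables 1–5.
  Weights: 1 tru:s H, 2 re L, 3 bag H, 4 ka: H, 5 fu L.
  Heavy syllables in the domain: 1, 3, 4. The rightmost is syllable 4 (ka:).
  → primary stress on syllable 4.
Suffixed `tru:s.re.bag.ka:.fu.blog.du.de:` (8 syllables):
  The final syllable (8, de:) is extrametrical; the stress domain is syllables 1–7.
  Weights: 1 tru:s H, 2 re L, 3 bag H, 4 ka: H, 5 fu L, 6 blog H, 7 du L.
  Heavy syllables in the domain: 1, 3, 4, 6. The rightmost is syllable 6 (blog).
  → primary stress on syllable 6.

yes: 4→6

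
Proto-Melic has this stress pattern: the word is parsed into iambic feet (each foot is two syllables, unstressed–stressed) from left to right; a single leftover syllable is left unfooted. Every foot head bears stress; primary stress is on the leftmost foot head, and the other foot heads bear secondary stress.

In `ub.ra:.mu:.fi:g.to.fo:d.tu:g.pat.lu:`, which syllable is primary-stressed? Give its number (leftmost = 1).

Parse left to right into iambic (σˈσ) feet: (ub.ˈra:) (mu:.ˈfi:g) (to.ˈfo:d) (tu:g.ˈpat) lu:. Syllable 9 is left unfooted.
Foot heads (stressed positions): 2, 4, 6, 8.
End Rule Leftmost: primary stress on the leftmost head = syllable 2.
Primary stress: syllable 2 → ub.ˈra:.mu:.fi:g.to.fo:d.tu:g.pat.lu:.

2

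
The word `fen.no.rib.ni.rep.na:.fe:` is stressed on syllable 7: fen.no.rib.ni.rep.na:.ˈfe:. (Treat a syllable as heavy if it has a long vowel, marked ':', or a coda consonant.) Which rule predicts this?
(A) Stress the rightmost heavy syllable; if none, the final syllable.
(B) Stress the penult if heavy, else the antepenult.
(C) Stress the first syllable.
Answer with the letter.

A

Rule A → syllable 7 ✓.
Rule B → syllable 6 (observed: 7).
Rule C → syllable 1 (observed: 7).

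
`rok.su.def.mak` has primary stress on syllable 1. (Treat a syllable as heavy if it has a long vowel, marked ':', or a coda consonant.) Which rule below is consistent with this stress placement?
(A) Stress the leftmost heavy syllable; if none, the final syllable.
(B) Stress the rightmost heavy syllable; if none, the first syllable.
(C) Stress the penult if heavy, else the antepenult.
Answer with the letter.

A

Rule A → syllable 1 ✓.
Rule B → syllable 4 (observed: 1).
Rule C → syllable 3 (observed: 1).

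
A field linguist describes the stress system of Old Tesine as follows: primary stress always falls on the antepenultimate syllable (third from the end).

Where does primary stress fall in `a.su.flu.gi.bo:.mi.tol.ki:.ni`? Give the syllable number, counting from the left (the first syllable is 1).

The word has 9 syllables; the antepenultimate syllable (third from the end) is syllable 7 (tol).
Primary stress: syllable 7 → a.su.flu.gi.bo:.mi.ˈtol.ki:.ni.

7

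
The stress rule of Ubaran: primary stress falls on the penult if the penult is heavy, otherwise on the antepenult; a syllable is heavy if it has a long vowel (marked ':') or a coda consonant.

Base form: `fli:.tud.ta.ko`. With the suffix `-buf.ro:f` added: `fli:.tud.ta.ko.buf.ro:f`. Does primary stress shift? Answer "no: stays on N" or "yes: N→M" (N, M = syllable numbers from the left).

Base `fli:.tud.ta.ko` (4 syllables):
  Weights: 2 tud H, 3 ta L, 4 ko L.
  The penult (syllable 3, ta) is light, so stress falls on the antepenult (syllable 2, tud).
  → primary stress on syllable 2.
Suffixed `fli:.tud.ta.ko.buf.ro:f` (6 syllables):
  Weights: 4 ko L, 5 buf H, 6 ro:f H.
  The penult (syllable 5, buf) is heavy, so it takes stress.
  → primary stress on syllable 5.

yes: 2→5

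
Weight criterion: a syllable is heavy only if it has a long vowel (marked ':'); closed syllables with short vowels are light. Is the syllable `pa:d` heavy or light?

`pa:d`: long vowel, closed (coda /d/). Long vowel → heavy.

heavy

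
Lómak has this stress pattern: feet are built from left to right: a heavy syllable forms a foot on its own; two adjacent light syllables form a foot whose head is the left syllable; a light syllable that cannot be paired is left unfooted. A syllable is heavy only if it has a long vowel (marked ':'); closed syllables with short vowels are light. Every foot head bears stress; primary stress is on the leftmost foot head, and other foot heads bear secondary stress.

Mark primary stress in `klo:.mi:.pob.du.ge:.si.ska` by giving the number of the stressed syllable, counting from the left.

1

Weights: 1 klo: H, 2 mi: H, 3 pob L, 4 du L, 5 ge: H, 6 si L, 7 ska L.
Parse left to right (heavy = foot alone; LL = one foot; stranded L unfooted): (ˈklo:) (ˈmi:) (ˈpob.du) (ˈge:) (ˈsi.ska).
Foot heads: 1, 2, 3, 5, 6.
Primary stress on the leftmost head = syllable 1.
Primary stress: syllable 1 → ˈklo:.mi:.pob.du.ge:.si.ska.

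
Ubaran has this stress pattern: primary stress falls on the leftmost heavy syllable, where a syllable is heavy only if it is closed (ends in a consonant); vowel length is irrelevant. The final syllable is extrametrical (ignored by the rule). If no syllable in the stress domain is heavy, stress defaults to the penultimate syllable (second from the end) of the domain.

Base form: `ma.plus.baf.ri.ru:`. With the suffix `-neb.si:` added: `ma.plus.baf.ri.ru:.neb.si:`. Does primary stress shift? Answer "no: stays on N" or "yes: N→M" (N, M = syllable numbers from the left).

Base `ma.plus.baf.ri.ru:` (5 syllables):
  The final syllable (5, ru:) is extrametrical; the stress domain is syllables 1–4.
  Weights: 1 ma L, 2 plus H, 3 baf H, 4 ri L.
  Heavy syllables in the domain: 2, 3. The leftmost is syllable 2 (plus).
  → primary stress on syllable 2.
Suffixed `ma.plus.baf.ri.ru:.neb.si:` (7 syllables):
  The final syllable (7, si:) is extrametrical; the stress domain is syllables 1–6.
  Weights: 1 ma L, 2 plus H, 3 baf H, 4 ri L, 5 ru: L, 6 neb H.
  Heavy syllables in the domain: 2, 3, 6. The leftmost is syllable 2 (plus).
  → primary stress on syllable 2.

no: stays on 2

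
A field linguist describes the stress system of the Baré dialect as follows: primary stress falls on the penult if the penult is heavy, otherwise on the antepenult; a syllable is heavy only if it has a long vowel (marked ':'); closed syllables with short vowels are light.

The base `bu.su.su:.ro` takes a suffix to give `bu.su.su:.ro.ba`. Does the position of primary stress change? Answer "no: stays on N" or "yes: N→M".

Base `bu.su.su:.ro` (4 syllables):
  Weights: 2 su L, 3 su: H, 4 ro L.
  The penult (syllable 3, su:) is heavy, so it takes stress.
  → primary stress on syllable 3.
Suffixed `bu.su.su:.ro.ba` (5 syllables):
  Weights: 3 su: H, 4 ro L, 5 ba L.
  The penult (syllable 4, ro) is light, so stress falls on the antepenult (syllable 3, su:).
  → primary stress on syllable 3.

no: stays on 3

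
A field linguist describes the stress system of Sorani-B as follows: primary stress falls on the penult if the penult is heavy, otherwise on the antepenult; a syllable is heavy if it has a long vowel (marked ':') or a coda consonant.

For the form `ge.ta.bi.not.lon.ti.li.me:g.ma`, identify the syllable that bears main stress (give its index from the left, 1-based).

Weights: 7 li L, 8 me:g H, 9 ma L.
The penult (syllable 8, me:g) is heavy, so it takes stress.
Primary stress: syllable 8 → ge.ta.bi.not.lon.ti.li.ˈme:g.ma.

8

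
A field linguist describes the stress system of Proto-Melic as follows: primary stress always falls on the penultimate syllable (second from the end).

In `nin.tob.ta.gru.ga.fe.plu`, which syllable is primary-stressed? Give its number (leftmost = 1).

The word has 7 syllables; the penultimate syllable (second from the end) is syllable 6 (fe).
Primary stress: syllable 6 → nin.tob.ta.gru.ga.ˈfe.plu.

6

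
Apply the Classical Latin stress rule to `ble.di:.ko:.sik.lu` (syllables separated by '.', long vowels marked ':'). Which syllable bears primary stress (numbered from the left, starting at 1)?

4

Classical Latin: stress the penult if heavy (long vowel or closed), else the antepenult.
Weights: 3 ko: H, 4 sik H, 5 lu L.
The penult (syllable 4, sik) is heavy, so it takes stress.
Stress on syllable 4: ble.di:.ko:.ˈsik.lu.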